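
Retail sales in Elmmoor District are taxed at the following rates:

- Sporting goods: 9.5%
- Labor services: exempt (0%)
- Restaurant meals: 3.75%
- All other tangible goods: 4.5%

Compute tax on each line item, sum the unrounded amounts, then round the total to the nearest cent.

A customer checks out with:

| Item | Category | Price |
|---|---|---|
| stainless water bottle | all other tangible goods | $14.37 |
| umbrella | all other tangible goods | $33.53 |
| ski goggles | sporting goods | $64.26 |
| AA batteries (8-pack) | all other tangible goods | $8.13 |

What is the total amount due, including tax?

$128.92

Stainless water bottle $14.37: all other tangible goods → 4.5% → $0.64665
Umbrella $33.53: all other tangible goods → 4.5% → $1.50885
Ski goggles $64.26: sporting goods → 9.5% → $6.1047
AA batteries (8-pack) $8.13: all other tangible goods → 4.5% → $0.36585
Subtotal = $120.29; unrounded tax = $8.62605 → $8.63; total due = $128.92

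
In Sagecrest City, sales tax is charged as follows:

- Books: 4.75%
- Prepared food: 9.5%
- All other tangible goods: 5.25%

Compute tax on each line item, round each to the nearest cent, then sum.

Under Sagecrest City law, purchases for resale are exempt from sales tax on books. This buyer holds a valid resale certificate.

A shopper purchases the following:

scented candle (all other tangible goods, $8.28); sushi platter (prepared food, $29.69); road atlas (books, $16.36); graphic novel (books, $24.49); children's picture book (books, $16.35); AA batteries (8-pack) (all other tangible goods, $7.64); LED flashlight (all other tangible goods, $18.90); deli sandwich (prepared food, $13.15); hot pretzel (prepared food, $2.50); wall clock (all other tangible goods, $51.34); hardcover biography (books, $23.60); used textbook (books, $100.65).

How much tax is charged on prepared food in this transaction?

Sushi platter $29.69: prepared food → 9.5% → $2.82
Deli sandwich $13.15: prepared food → 9.5% → $1.25
Hot pretzel $2.50: prepared food → 9.5% → $0.24
Tax on prepared food = $2.82 + $1.25 + $0.24 = $4.31

$4.31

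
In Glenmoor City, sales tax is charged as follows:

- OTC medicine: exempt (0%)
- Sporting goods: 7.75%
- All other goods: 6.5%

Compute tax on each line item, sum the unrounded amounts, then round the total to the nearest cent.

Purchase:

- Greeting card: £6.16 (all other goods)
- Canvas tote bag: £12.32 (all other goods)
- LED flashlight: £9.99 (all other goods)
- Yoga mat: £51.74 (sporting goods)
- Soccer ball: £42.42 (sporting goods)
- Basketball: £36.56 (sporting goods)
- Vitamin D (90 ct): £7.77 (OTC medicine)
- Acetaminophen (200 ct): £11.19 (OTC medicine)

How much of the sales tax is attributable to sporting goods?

Yoga mat £51.74: sporting goods → 7.75% → £4.00985
Soccer ball £42.42: sporting goods → 7.75% → £3.28755
Basketball £36.56: sporting goods → 7.75% → £2.8334
Tax on sporting goods: unrounded sum = £10.1308 → £10.13

£10.13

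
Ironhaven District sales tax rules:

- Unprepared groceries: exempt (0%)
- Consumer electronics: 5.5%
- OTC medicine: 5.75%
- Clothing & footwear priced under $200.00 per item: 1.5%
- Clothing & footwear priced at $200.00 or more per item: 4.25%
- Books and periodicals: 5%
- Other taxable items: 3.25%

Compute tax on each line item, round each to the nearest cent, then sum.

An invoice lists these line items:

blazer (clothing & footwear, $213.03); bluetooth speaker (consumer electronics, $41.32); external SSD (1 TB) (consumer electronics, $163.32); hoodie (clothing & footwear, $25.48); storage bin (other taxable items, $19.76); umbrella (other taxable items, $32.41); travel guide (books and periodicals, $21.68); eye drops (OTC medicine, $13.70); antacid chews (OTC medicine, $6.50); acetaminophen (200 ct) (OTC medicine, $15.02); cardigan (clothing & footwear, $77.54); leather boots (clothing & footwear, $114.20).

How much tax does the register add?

$28.34

Blazer $213.03: clothing & footwear, $200.00 or more → 4.25% → $9.05
Bluetooth speaker $41.32: consumer electronics → 5.5% → $2.27
External SSD (1 TB) $163.32: consumer electronics → 5.5% → $8.98
Hoodie $25.48: clothing & footwear, under $200.00 → 1.5% → $0.38
Storage bin $19.76: other taxable items → 3.25% → $0.64
Umbrella $32.41: other taxable items → 3.25% → $1.05
Travel guide $21.68: books and periodicals → 5% → $1.08
Eye drops $13.70: OTC medicine → 5.75% → $0.79
Antacid chews $6.50: OTC medicine → 5.75% → $0.37
Acetaminophen (200 ct) $15.02: OTC medicine → 5.75% → $0.86
Cardigan $77.54: clothing & footwear, under $200.00 → 1.5% → $1.16
Leather boots $114.20: clothing & footwear, under $200.00 → 1.5% → $1.71
Total tax = $9.05 + $2.27 + $8.98 + $0.38 + $0.64 + $1.05 + $1.08 + $0.79 + $0.37 + $0.86 + $1.16 + $1.71 = $28.34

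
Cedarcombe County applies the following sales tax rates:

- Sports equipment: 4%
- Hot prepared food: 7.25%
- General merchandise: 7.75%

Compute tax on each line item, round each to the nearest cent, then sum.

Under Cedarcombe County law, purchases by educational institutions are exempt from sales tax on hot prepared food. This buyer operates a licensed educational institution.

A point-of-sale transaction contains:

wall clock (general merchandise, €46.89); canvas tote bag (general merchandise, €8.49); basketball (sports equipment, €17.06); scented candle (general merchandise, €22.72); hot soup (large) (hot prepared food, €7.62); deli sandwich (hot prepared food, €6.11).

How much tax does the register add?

Wall clock €46.89: general merchandise → 7.75% → €3.63
Canvas tote bag €8.49: general merchandise → 7.75% → €0.66
Basketball €17.06: sports equipment → 4% → €0.68
Scented candle €22.72: general merchandise → 7.75% → €1.76
Hot soup (large) €7.62: hot prepared food, buyer-exempt → 0% → €0.00
Deli sandwich €6.11: hot prepared food, buyer-exempt → 0% → €0.00
Total tax = €3.63 + €0.66 + €0.68 + €1.76 = €6.73

€6.73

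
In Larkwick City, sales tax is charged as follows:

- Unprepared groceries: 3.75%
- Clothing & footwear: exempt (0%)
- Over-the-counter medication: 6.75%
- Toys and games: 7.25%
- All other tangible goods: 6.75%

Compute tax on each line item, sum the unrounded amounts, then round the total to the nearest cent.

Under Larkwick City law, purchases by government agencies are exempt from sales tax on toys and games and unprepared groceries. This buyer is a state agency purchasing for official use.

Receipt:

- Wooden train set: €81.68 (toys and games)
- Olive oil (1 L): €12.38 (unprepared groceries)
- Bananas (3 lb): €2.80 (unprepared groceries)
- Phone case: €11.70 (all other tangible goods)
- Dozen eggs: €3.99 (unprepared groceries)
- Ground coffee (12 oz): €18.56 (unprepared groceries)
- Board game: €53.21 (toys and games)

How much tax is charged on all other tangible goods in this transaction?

Phone case €11.70: all other tangible goods → 6.75% → €0.78975
Tax on all other tangible goods: unrounded sum = €0.78975 → €0.79

€0.79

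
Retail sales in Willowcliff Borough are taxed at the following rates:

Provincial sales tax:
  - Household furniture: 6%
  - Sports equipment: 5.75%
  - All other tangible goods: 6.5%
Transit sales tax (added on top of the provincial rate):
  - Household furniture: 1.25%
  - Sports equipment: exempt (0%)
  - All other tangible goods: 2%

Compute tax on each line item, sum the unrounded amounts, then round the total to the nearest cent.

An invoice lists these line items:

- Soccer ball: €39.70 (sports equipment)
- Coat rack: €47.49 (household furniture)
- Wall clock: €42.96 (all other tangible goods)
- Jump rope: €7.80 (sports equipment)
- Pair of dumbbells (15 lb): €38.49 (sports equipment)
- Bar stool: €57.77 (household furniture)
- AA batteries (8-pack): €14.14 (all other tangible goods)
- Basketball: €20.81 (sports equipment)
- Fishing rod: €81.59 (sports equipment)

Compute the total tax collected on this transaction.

Soccer ball €39.70: sports equipment → 5.75% + 0% transit = 5.75% → €2.28275
Coat rack €47.49: household furniture → 6% + 1.25% transit = 7.25% → €3.443025
Wall clock €42.96: all other tangible goods → 6.5% + 2% transit = 8.5% → €3.6516
Jump rope €7.80: sports equipment → 5.75% + 0% transit = 5.75% → €0.4485
Pair of dumbbells (15 lb) €38.49: sports equipment → 5.75% + 0% transit = 5.75% → €2.213175
Bar stool €57.77: household furniture → 6% + 1.25% transit = 7.25% → €4.188325
AA batteries (8-pack) €14.14: all other tangible goods → 6.5% + 2% transit = 8.5% → €1.2019
Basketball €20.81: sports equipment → 5.75% + 0% transit = 5.75% → €1.196575
Fishing rod €81.59: sports equipment → 5.75% + 0% transit = 5.75% → €4.691425
Unrounded tax sum = €23.317275 → €23.32

€23.32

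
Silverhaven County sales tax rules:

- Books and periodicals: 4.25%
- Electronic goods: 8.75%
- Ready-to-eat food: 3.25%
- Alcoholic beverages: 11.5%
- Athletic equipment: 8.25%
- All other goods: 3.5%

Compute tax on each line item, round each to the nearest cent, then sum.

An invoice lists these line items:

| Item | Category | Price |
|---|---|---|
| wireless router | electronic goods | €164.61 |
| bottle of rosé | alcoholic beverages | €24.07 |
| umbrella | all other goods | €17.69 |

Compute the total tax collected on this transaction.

€17.79

Wireless router €164.61: electronic goods → 8.75% → €14.40
Bottle of rosé €24.07: alcoholic beverages → 11.5% → €2.77
Umbrella €17.69: all other goods → 3.5% → €0.62
Total tax = €14.40 + €2.77 + €0.62 = €17.79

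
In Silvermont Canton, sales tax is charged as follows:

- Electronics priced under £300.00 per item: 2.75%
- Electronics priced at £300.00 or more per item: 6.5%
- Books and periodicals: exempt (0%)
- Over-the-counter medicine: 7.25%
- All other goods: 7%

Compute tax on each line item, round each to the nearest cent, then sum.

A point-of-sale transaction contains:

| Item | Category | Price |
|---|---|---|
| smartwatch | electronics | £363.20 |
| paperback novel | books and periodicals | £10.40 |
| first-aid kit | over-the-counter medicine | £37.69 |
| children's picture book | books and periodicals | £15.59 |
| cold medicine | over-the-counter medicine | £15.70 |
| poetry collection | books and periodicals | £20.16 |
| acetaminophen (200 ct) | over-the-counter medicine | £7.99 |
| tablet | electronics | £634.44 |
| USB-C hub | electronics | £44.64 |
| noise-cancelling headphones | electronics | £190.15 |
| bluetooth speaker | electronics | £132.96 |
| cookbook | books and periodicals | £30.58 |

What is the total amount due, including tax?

Smartwatch £363.20: electronics, £300.00 or more → 6.5% → £23.61
Paperback novel £10.40: books and periodicals → 0% → £0.00
First-aid kit £37.69: over-the-counter medicine → 7.25% → £2.73
Children's picture book £15.59: books and periodicals → 0% → £0.00
Cold medicine £15.70: over-the-counter medicine → 7.25% → £1.14
Poetry collection £20.16: books and periodicals → 0% → £0.00
Acetaminophen (200 ct) £7.99: over-the-counter medicine → 7.25% → £0.58
Tablet £634.44: electronics, £300.00 or more → 6.5% → £41.24
USB-C hub £44.64: electronics, under £300.00 → 2.75% → £1.23
Noise-cancelling headphones £190.15: electronics, under £300.00 → 2.75% → £5.23
Bluetooth speaker £132.96: electronics, under £300.00 → 2.75% → £3.66
Cookbook £30.58: books and periodicals → 0% → £0.00
Subtotal = £1503.50; tax = £79.42; total due = £1582.92

£1582.92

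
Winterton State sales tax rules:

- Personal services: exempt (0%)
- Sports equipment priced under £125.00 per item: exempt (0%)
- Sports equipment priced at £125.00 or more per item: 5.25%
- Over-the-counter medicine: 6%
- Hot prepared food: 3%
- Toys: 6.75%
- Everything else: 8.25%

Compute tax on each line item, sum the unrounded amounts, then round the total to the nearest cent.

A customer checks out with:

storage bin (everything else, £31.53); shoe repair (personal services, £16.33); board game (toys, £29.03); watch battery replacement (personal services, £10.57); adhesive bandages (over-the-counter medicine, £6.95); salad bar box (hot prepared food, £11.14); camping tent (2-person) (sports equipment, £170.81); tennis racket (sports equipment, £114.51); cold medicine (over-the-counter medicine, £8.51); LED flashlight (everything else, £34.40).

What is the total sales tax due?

Storage bin £31.53: everything else → 8.25% → £2.601225
Shoe repair £16.33: personal services → 0% → £0.00
Board game £29.03: toys → 6.75% → £1.959525
Watch battery replacement £10.57: personal services → 0% → £0.00
Adhesive bandages £6.95: over-the-counter medicine → 6% → £0.417
Salad bar box £11.14: hot prepared food → 3% → £0.3342
Camping tent (2-person) £170.81: sports equipment, £125.00 or more → 5.25% → £8.967525
Tennis racket £114.51: sports equipment, under £125.00 → 0% → £0.00
Cold medicine £8.51: over-the-counter medicine → 6% → £0.5106
LED flashlight £34.40: everything else → 8.25% → £2.838
Unrounded tax sum = £17.628075 → £17.63

£17.63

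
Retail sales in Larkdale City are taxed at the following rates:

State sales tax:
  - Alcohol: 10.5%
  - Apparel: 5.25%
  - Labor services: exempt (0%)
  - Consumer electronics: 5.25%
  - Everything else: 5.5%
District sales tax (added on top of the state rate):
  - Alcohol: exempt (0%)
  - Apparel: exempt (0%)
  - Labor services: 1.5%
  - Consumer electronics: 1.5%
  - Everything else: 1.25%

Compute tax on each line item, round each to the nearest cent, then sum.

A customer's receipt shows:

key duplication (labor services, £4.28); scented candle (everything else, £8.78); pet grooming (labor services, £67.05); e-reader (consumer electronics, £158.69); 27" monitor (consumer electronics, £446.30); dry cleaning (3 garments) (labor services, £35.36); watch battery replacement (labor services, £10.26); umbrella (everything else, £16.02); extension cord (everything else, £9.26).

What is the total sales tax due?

£44.89

Key duplication £4.28: labor services → 0% + 1.5% district = 1.5% → £0.06
Scented candle £8.78: everything else → 5.5% + 1.25% district = 6.75% → £0.59
Pet grooming £67.05: labor services → 0% + 1.5% district = 1.5% → £1.01
E-reader £158.69: consumer electronics → 5.25% + 1.5% district = 6.75% → £10.71
27" monitor £446.30: consumer electronics → 5.25% + 1.5% district = 6.75% → £30.13
Dry cleaning (3 garments) £35.36: labor services → 0% + 1.5% district = 1.5% → £0.53
Watch battery replacement £10.26: labor services → 0% + 1.5% district = 1.5% → £0.15
Umbrella £16.02: everything else → 5.5% + 1.25% district = 6.75% → £1.08
Extension cord £9.26: everything else → 5.5% + 1.25% district = 6.75% → £0.63
Total tax = £0.06 + £0.59 + £1.01 + £10.71 + £30.13 + £0.53 + £0.15 + £1.08 + £0.63 = £44.89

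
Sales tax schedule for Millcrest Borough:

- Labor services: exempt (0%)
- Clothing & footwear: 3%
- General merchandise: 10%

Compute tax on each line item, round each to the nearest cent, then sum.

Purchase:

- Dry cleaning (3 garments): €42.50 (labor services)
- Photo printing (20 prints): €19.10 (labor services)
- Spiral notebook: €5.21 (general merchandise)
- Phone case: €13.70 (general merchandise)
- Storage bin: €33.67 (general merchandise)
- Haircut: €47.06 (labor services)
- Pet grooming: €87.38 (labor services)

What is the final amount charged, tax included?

€253.88

Dry cleaning (3 garments) €42.50: labor services → 0% → €0.00
Photo printing (20 prints) €19.10: labor services → 0% → €0.00
Spiral notebook €5.21: general merchandise → 10% → €0.52
Phone case €13.70: general merchandise → 10% → €1.37
Storage bin €33.67: general merchandise → 10% → €3.37
Haircut €47.06: labor services → 0% → €0.00
Pet grooming €87.38: labor services → 0% → €0.00
Subtotal = €248.62; tax = €5.26; total due = €253.88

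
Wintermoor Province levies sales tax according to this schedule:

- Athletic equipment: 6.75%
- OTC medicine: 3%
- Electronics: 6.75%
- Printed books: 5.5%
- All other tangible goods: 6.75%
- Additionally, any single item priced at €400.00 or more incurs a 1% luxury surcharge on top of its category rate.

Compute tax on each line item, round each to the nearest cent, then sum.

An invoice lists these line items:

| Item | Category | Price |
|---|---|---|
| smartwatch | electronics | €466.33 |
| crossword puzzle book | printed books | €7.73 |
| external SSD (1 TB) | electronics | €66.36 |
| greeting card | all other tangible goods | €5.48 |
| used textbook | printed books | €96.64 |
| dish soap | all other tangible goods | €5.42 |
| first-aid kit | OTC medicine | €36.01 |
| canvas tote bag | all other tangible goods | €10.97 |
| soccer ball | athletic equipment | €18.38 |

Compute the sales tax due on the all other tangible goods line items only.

€1.48

Greeting card €5.48: all other tangible goods → 6.75% → €0.37
Dish soap €5.42: all other tangible goods → 6.75% → €0.37
Canvas tote bag €10.97: all other tangible goods → 6.75% → €0.74
Tax on all other tangible goods = €0.37 + €0.37 + €0.74 = €1.48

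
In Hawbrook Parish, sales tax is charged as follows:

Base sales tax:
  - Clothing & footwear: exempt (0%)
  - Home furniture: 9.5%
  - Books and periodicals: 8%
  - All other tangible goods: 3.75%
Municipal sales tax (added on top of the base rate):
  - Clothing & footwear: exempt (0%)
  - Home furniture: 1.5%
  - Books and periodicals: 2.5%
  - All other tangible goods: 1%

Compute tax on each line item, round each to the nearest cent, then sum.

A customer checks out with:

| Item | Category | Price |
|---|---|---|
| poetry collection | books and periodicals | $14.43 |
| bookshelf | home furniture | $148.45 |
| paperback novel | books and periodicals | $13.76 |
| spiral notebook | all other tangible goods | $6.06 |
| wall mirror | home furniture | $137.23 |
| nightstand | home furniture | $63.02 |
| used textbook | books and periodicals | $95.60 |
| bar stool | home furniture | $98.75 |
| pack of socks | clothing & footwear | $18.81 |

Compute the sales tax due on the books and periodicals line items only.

Poetry collection $14.43: books and periodicals → 8% + 2.5% municipal = 10.5% → $1.52
Paperback novel $13.76: books and periodicals → 8% + 2.5% municipal = 10.5% → $1.44
Used textbook $95.60: books and periodicals → 8% + 2.5% municipal = 10.5% → $10.04
Tax on books and periodicals = $1.52 + $1.44 + $10.04 = $13.00

$13.00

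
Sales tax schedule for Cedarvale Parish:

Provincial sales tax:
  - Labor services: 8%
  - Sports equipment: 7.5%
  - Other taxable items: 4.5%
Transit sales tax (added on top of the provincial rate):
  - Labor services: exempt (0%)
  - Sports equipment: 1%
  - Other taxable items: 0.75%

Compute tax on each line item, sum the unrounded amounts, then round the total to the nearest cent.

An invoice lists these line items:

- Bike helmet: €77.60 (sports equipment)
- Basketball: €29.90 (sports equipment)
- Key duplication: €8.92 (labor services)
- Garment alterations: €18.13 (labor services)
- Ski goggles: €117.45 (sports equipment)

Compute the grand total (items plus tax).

€273.28

Bike helmet €77.60: sports equipment → 7.5% + 1% transit = 8.5% → €6.596
Basketball €29.90: sports equipment → 7.5% + 1% transit = 8.5% → €2.5415
Key duplication €8.92: labor services → 8% + 0% transit = 8% → €0.7136
Garment alterations €18.13: labor services → 8% + 0% transit = 8% → €1.4504
Ski goggles €117.45: sports equipment → 7.5% + 1% transit = 8.5% → €9.98325
Subtotal = €252.00; unrounded tax = €21.28475 → €21.28; total due = €273.28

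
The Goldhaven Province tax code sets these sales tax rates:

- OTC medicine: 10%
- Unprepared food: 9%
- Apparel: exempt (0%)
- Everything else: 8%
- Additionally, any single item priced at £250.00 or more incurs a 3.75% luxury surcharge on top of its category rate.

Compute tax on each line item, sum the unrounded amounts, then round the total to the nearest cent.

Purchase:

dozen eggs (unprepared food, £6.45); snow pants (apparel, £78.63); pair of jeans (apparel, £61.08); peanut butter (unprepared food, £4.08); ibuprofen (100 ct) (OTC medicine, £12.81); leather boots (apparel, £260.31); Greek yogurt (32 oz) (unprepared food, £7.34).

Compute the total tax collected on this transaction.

£12.65

Dozen eggs £6.45: unprepared food → 9% → £0.5805
Snow pants £78.63: apparel → 0% → £0.00
Pair of jeans £61.08: apparel → 0% → £0.00
Peanut butter £4.08: unprepared food → 9% → £0.3672
Ibuprofen (100 ct) £12.81: OTC medicine → 10% → £1.281
Leather boots £260.31: apparel → 0% + 3.75% surcharge = 3.75% → £9.761625
Greek yogurt (32 oz) £7.34: unprepared food → 9% → £0.6606
Unrounded tax sum = £12.650925 → £12.65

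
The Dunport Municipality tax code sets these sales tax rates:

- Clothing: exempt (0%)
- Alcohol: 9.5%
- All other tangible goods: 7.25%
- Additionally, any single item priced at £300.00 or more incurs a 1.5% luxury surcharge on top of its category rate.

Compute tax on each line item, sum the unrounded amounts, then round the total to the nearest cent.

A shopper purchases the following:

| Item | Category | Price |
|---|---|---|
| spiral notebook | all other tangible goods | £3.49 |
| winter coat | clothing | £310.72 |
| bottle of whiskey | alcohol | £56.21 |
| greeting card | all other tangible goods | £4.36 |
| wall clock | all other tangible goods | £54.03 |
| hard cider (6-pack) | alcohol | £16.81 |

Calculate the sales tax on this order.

£16.08

Spiral notebook £3.49: all other tangible goods → 7.25% → £0.253025
Winter coat £310.72: clothing → 0% + 1.5% surcharge = 1.5% → £4.6608
Bottle of whiskey £56.21: alcohol → 9.5% → £5.33995
Greeting card £4.36: all other tangible goods → 7.25% → £0.3161
Wall clock £54.03: all other tangible goods → 7.25% → £3.917175
Hard cider (6-pack) £16.81: alcohol → 9.5% → £1.59695
Unrounded tax sum = £16.084 → £16.08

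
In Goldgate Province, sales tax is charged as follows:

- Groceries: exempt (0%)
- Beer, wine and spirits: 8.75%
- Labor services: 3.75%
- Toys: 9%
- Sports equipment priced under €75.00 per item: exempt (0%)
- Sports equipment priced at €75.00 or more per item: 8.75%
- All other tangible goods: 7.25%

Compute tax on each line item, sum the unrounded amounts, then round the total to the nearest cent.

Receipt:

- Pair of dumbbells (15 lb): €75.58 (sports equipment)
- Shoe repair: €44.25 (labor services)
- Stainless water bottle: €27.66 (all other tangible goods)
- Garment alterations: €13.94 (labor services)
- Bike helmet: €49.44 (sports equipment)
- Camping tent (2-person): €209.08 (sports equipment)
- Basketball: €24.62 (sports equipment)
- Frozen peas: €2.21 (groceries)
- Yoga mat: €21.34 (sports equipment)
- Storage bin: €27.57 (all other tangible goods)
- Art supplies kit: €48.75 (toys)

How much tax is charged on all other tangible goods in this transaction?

€4.00

Stainless water bottle €27.66: all other tangible goods → 7.25% → €2.00535
Storage bin €27.57: all other tangible goods → 7.25% → €1.998825
Tax on all other tangible goods: unrounded sum = €4.004175 → €4.00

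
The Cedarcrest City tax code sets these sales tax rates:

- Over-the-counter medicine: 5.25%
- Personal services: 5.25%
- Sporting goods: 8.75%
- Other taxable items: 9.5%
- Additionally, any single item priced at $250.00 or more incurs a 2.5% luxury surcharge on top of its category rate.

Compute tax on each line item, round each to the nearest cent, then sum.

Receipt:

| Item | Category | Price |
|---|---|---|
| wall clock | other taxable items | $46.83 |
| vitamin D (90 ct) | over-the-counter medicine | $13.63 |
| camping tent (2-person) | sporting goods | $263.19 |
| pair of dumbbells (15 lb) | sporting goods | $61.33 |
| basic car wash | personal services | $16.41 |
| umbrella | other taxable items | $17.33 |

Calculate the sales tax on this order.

$42.66

Wall clock $46.83: other taxable items → 9.5% → $4.45
Vitamin D (90 ct) $13.63: over-the-counter medicine → 5.25% → $0.72
Camping tent (2-person) $263.19: sporting goods → 8.75% + 2.5% surcharge = 11.25% → $29.61
Pair of dumbbells (15 lb) $61.33: sporting goods → 8.75% → $5.37
Basic car wash $16.41: personal services → 5.25% → $0.86
Umbrella $17.33: other taxable items → 9.5% → $1.65
Total tax = $4.45 + $0.72 + $29.61 + $5.37 + $0.86 + $1.65 = $42.66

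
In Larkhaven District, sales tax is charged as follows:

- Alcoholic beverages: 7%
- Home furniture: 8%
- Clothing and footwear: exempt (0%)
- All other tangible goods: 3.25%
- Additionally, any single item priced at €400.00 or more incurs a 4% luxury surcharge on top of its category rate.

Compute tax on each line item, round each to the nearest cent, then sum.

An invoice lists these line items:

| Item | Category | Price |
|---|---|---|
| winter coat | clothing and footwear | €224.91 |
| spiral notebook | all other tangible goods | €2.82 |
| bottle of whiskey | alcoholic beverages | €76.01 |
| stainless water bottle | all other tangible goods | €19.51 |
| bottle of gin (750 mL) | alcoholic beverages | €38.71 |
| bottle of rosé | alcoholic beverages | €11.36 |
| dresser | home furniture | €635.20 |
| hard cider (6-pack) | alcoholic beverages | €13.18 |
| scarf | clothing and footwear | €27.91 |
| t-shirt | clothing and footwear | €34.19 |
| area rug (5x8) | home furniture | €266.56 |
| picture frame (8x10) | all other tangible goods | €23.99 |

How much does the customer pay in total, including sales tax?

€1483.14

Winter coat €224.91: clothing and footwear → 0% → €0.00
Spiral notebook €2.82: all other tangible goods → 3.25% → €0.09
Bottle of whiskey €76.01: alcoholic beverages → 7% → €5.32
Stainless water bottle €19.51: all other tangible goods → 3.25% → €0.63
Bottle of gin (750 mL) €38.71: alcoholic beverages → 7% → €2.71
Bottle of rosé €11.36: alcoholic beverages → 7% → €0.80
Dresser €635.20: home furniture → 8% + 4% surcharge = 12% → €76.22
Hard cider (6-pack) €13.18: alcoholic beverages → 7% → €0.92
Scarf €27.91: clothing and footwear → 0% → €0.00
T-shirt €34.19: clothing and footwear → 0% → €0.00
Area rug (5x8) €266.56: home furniture → 8% → €21.32
Picture frame (8x10) €23.99: all other tangible goods → 3.25% → €0.78
Subtotal = €1374.35; tax = €108.79; total due = €1483.14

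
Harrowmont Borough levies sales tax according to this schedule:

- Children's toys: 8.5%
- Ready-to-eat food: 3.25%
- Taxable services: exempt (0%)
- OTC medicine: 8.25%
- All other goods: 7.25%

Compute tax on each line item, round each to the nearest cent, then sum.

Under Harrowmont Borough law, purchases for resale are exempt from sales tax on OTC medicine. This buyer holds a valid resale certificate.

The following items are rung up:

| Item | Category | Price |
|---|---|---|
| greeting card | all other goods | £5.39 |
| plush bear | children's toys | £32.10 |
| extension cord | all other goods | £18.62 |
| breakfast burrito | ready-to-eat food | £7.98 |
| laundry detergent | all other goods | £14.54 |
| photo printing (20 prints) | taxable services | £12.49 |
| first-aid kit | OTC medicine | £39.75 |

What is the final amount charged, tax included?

Greeting card £5.39: all other goods → 7.25% → £0.39
Plush bear £32.10: children's toys → 8.5% → £2.73
Extension cord £18.62: all other goods → 7.25% → £1.35
Breakfast burrito £7.98: ready-to-eat food → 3.25% → £0.26
Laundry detergent £14.54: all other goods → 7.25% → £1.05
Photo printing (20 prints) £12.49: taxable services → 0% → £0.00
First-aid kit £39.75: OTC medicine, buyer-exempt → 0% → £0.00
Subtotal = £130.87; tax = £5.78; total due = £136.65

£136.65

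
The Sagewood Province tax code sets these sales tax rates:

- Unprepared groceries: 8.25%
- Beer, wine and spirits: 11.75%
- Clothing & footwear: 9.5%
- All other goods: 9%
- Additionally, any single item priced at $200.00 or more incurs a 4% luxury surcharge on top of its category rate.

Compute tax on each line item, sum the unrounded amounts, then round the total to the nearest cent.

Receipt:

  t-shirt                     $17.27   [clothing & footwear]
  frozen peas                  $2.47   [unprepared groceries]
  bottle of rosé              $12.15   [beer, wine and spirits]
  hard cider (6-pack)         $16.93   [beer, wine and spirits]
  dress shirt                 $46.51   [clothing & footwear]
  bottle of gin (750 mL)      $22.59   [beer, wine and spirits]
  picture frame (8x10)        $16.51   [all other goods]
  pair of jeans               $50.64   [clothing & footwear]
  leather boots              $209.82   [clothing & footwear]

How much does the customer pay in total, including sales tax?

T-shirt $17.27: clothing & footwear → 9.5% → $1.64065
Frozen peas $2.47: unprepared groceries → 8.25% → $0.203775
Bottle of rosé $12.15: beer, wine and spirits → 11.75% → $1.427625
Hard cider (6-pack) $16.93: beer, wine and spirits → 11.75% → $1.989275
Dress shirt $46.51: clothing & footwear → 9.5% → $4.41845
Bottle of gin (750 mL) $22.59: beer, wine and spirits → 11.75% → $2.654325
Picture frame (8x10) $16.51: all other goods → 9% → $1.4859
Pair of jeans $50.64: clothing & footwear → 9.5% → $4.8108
Leather boots $209.82: clothing & footwear → 9.5% + 4% surcharge = 13.5% → $28.3257
Subtotal = $394.89; unrounded tax = $46.9565 → $46.96; total due = $441.85

$441.85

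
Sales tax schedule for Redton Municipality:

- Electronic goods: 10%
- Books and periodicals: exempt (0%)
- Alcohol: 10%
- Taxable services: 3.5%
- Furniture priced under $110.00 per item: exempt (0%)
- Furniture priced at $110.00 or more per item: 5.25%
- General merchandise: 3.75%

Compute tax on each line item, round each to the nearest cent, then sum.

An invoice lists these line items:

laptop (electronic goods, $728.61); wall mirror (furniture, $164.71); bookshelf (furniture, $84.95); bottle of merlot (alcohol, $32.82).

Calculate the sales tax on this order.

Laptop $728.61: electronic goods → 10% → $72.86
Wall mirror $164.71: furniture, $110.00 or more → 5.25% → $8.65
Bookshelf $84.95: furniture, under $110.00 → 0% → $0.00
Bottle of merlot $32.82: alcohol → 10% → $3.28
Total tax = $72.86 + $8.65 + $3.28 = $84.79

$84.79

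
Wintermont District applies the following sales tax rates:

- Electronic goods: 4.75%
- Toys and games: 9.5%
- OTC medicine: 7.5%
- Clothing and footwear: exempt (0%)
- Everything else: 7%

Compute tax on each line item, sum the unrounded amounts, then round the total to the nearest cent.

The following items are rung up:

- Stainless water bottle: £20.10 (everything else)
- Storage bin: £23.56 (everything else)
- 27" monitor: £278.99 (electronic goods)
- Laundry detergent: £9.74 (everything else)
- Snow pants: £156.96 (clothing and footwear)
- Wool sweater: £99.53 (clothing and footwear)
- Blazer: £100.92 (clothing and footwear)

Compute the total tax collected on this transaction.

Stainless water bottle £20.10: everything else → 7% → £1.407
Storage bin £23.56: everything else → 7% → £1.6492
27" monitor £278.99: electronic goods → 4.75% → £13.252025
Laundry detergent £9.74: everything else → 7% → £0.6818
Snow pants £156.96: clothing and footwear → 0% → £0.00
Wool sweater £99.53: clothing and footwear → 0% → £0.00
Blazer £100.92: clothing and footwear → 0% → £0.00
Unrounded tax sum = £16.990025 → £16.99

£16.99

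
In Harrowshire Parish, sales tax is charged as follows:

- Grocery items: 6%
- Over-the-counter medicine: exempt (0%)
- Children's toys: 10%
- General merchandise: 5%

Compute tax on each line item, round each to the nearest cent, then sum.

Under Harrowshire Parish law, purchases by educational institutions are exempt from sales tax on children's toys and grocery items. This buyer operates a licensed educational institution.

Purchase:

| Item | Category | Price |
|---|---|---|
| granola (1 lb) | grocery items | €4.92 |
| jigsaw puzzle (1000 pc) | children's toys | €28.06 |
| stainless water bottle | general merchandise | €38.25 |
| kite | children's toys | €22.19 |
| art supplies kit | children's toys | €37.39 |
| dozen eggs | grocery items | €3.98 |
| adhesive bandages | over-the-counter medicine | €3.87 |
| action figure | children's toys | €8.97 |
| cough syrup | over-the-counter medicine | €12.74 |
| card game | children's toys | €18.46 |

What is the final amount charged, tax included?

€180.74

Granola (1 lb) €4.92: grocery items, buyer-exempt → 0% → €0.00
Jigsaw puzzle (1000 pc) €28.06: children's toys, buyer-exempt → 0% → €0.00
Stainless water bottle €38.25: general merchandise → 5% → €1.91
Kite €22.19: children's toys, buyer-exempt → 0% → €0.00
Art supplies kit €37.39: children's toys, buyer-exempt → 0% → €0.00
Dozen eggs €3.98: grocery items, buyer-exempt → 0% → €0.00
Adhesive bandages €3.87: over-the-counter medicine → 0% → €0.00
Action figure €8.97: children's toys, buyer-exempt → 0% → €0.00
Cough syrup €12.74: over-the-counter medicine → 0% → €0.00
Card game €18.46: children's toys, buyer-exempt → 0% → €0.00
Subtotal = €178.83; tax = €1.91; total due = €180.74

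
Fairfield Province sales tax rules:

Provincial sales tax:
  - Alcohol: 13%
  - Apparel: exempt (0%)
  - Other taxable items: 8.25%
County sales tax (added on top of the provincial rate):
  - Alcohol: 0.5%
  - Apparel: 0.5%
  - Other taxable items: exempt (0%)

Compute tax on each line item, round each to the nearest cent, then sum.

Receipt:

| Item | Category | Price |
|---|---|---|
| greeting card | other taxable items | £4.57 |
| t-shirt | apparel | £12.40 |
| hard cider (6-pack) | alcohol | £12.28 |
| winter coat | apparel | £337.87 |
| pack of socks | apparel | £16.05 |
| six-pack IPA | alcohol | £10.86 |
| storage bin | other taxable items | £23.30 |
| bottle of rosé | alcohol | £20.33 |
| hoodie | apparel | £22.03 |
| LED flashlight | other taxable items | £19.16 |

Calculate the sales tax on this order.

£11.69

Greeting card £4.57: other taxable items → 8.25% + 0% county = 8.25% → £0.38
T-shirt £12.40: apparel → 0% + 0.5% county = 0.5% → £0.06
Hard cider (6-pack) £12.28: alcohol → 13% + 0.5% county = 13.5% → £1.66
Winter coat £337.87: apparel → 0% + 0.5% county = 0.5% → £1.69
Pack of socks £16.05: apparel → 0% + 0.5% county = 0.5% → £0.08
Six-pack IPA £10.86: alcohol → 13% + 0.5% county = 13.5% → £1.47
Storage bin £23.30: other taxable items → 8.25% + 0% county = 8.25% → £1.92
Bottle of rosé £20.33: alcohol → 13% + 0.5% county = 13.5% → £2.74
Hoodie £22.03: apparel → 0% + 0.5% county = 0.5% → £0.11
LED flashlight £19.16: other taxable items → 8.25% + 0% county = 8.25% → £1.58
Total tax = £0.38 + £0.06 + £1.66 + £1.69 + £0.08 + £1.47 + £1.92 + £2.74 + £0.11 + £1.58 = £11.69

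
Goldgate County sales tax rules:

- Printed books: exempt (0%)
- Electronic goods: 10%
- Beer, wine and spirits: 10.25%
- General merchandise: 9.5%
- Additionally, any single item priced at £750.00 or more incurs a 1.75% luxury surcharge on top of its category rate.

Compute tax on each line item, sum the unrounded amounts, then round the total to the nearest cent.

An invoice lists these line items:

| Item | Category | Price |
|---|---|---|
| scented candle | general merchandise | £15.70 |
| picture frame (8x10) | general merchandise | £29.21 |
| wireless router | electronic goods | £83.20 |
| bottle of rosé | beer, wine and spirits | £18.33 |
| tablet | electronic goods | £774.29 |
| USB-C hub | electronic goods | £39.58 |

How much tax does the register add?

£109.40

Scented candle £15.70: general merchandise → 9.5% → £1.4915
Picture frame (8x10) £29.21: general merchandise → 9.5% → £2.77495
Wireless router £83.20: electronic goods → 10% → £8.32
Bottle of rosé £18.33: beer, wine and spirits → 10.25% → £1.878825
Tablet £774.29: electronic goods → 10% + 1.75% surcharge = 11.75% → £90.979075
USB-C hub £39.58: electronic goods → 10% → £3.958
Unrounded tax sum = £109.40235 → £109.40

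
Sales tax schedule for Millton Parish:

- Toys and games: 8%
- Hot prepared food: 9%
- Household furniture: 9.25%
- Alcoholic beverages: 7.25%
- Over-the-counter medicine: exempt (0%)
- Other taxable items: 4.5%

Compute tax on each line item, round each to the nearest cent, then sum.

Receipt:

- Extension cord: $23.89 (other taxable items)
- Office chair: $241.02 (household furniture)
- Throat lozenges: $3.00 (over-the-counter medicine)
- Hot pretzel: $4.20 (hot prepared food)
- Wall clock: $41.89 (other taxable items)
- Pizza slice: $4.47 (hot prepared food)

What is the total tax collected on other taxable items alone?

$2.97

Extension cord $23.89: other taxable items → 4.5% → $1.08
Wall clock $41.89: other taxable items → 4.5% → $1.89
Tax on other taxable items = $1.08 + $1.89 = $2.97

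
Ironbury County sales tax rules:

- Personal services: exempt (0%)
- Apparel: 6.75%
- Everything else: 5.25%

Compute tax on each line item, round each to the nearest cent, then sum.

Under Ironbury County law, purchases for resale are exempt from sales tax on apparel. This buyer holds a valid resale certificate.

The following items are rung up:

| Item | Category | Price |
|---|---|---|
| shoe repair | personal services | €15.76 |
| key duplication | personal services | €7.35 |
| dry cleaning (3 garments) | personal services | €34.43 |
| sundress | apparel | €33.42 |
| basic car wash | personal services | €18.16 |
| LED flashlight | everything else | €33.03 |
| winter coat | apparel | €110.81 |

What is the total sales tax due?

€1.73

Shoe repair €15.76: personal services → 0% → €0.00
Key duplication €7.35: personal services → 0% → €0.00
Dry cleaning (3 garments) €34.43: personal services → 0% → €0.00
Sundress €33.42: apparel, buyer-exempt → 0% → €0.00
Basic car wash €18.16: personal services → 0% → €0.00
LED flashlight €33.03: everything else → 5.25% → €1.73
Winter coat €110.81: apparel, buyer-exempt → 0% → €0.00
Total tax = €1.73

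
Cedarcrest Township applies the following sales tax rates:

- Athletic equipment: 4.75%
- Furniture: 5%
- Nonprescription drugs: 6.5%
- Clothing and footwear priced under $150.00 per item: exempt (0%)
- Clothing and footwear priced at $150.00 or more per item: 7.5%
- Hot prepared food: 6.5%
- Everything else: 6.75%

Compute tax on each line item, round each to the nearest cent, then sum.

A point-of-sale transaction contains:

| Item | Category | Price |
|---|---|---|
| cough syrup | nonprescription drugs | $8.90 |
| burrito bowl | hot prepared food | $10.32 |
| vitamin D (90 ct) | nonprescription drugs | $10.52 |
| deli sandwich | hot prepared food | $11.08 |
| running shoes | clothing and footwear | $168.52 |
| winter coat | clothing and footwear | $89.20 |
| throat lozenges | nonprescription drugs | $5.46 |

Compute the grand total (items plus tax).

$319.64

Cough syrup $8.90: nonprescription drugs → 6.5% → $0.58
Burrito bowl $10.32: hot prepared food → 6.5% → $0.67
Vitamin D (90 ct) $10.52: nonprescription drugs → 6.5% → $0.68
Deli sandwich $11.08: hot prepared food → 6.5% → $0.72
Running shoes $168.52: clothing and footwear, $150.00 or more → 7.5% → $12.64
Winter coat $89.20: clothing and footwear, under $150.00 → 0% → $0.00
Throat lozenges $5.46: nonprescription drugs → 6.5% → $0.35
Subtotal = $304.00; tax = $15.64; total due = $319.64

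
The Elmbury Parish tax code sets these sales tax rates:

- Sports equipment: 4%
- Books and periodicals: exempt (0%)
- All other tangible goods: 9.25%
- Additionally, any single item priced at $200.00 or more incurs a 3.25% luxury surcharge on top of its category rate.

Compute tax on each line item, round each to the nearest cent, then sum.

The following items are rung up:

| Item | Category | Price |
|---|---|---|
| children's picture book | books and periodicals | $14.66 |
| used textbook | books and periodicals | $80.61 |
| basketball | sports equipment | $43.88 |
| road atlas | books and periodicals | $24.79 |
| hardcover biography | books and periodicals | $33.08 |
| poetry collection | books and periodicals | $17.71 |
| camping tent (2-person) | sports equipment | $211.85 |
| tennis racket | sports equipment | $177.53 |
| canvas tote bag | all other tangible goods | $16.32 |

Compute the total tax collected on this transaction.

Children's picture book $14.66: books and periodicals → 0% → $0.00
Used textbook $80.61: books and periodicals → 0% → $0.00
Basketball $43.88: sports equipment → 4% → $1.76
Road atlas $24.79: books and periodicals → 0% → $0.00
Hardcover biography $33.08: books and periodicals → 0% → $0.00
Poetry collection $17.71: books and periodicals → 0% → $0.00
Camping tent (2-person) $211.85: sports equipment → 4% + 3.25% surcharge = 7.25% → $15.36
Tennis racket $177.53: sports equipment → 4% → $7.10
Canvas tote bag $16.32: all other tangible goods → 9.25% → $1.51
Total tax = $1.76 + $15.36 + $7.10 + $1.51 = $25.73

$25.73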